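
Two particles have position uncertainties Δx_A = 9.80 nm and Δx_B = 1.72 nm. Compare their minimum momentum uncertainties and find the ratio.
Particle B has the larger minimum momentum uncertainty, by a factor of 5.70.

For each particle, the minimum momentum uncertainty is Δp_min = ℏ/(2Δx):

Particle A: Δp_A = ℏ/(2×9.800e-09 m) = 5.380e-27 kg·m/s
Particle B: Δp_B = ℏ/(2×1.720e-09 m) = 3.066e-26 kg·m/s

Ratio: Δp_B/Δp_A = 5.70

Since Δp_min ∝ 1/Δx, the particle with smaller position uncertainty (B) has larger momentum uncertainty.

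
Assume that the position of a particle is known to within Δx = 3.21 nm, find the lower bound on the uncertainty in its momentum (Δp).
1.643 × 10^-26 kg·m/s

Using the Heisenberg uncertainty principle:
ΔxΔp ≥ ℏ/2

The minimum uncertainty in momentum is:
Δp_min = ℏ/(2Δx)
Δp_min = (1.055e-34 J·s) / (2 × 3.210e-09 m)
Δp_min = 1.643e-26 kg·m/s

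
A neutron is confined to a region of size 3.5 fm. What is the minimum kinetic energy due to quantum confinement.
422.883 keV

Using the uncertainty principle:

1. Position uncertainty: Δx ≈ 3.500e-15 m
2. Minimum momentum uncertainty: Δp = ℏ/(2Δx) = 1.507e-20 kg·m/s
3. Minimum kinetic energy:
   KE = (Δp)²/(2m) = (1.507e-20)²/(2 × 1.675e-27 kg)
   KE = 6.775e-14 J = 422.883 keV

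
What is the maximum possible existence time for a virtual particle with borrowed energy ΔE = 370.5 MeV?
8.883 × 10^-25 s

Using the energy-time uncertainty principle:
ΔEΔt ≥ ℏ/2

For a virtual particle borrowing energy ΔE, the maximum lifetime is:
Δt_max = ℏ/(2ΔE)

Converting energy:
ΔE = 370.5 MeV = 5.936e-11 J

Δt_max = (1.055e-34 J·s) / (2 × 5.936e-11 J)
Δt_max = 8.883e-25 s = 8.883 × 10^-25 s

Virtual particles with higher borrowed energy exist for shorter times.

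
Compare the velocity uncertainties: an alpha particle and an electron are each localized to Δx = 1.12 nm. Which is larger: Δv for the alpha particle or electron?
The electron has the larger minimum velocity uncertainty, by a ratio of 7294.3.

For both particles, Δp_min = ℏ/(2Δx) = 4.708e-26 kg·m/s (same for both).

The velocity uncertainty is Δv = Δp/m:
- alpha particle: Δv = 4.708e-26 / 6.645e-27 = 7.085e+00 m/s = 7.085 m/s
- electron: Δv = 4.708e-26 / 9.109e-31 = 5.168e+04 m/s = 51.682 km/s

Ratio: 5.168e+04 / 7.085e+00 = 7294.3

The lighter particle has larger velocity uncertainty because Δv ∝ 1/m.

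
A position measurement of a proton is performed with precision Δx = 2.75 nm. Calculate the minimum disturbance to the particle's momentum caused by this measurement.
1.917 × 10^-26 kg·m/s

The uncertainty principle implies that measuring position disturbs momentum:
ΔxΔp ≥ ℏ/2

When we measure position with precision Δx, we necessarily introduce a momentum uncertainty:
Δp ≥ ℏ/(2Δx)
Δp_min = (1.055e-34 J·s) / (2 × 2.750e-09 m)
Δp_min = 1.917e-26 kg·m/s

The more precisely we measure position, the greater the momentum disturbance.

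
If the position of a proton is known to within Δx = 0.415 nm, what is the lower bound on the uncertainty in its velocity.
75.963 m/s

Using the Heisenberg uncertainty principle and Δp = mΔv:
ΔxΔp ≥ ℏ/2
Δx(mΔv) ≥ ℏ/2

The minimum uncertainty in velocity is:
Δv_min = ℏ/(2mΔx)
Δv_min = (1.055e-34 J·s) / (2 × 1.673e-27 kg × 4.150e-10 m)
Δv_min = 7.596e+01 m/s = 75.963 m/s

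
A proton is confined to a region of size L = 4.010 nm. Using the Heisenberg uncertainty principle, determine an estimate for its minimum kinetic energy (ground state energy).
322.601 neV

Using the uncertainty principle to estimate ground state energy:

1. The position uncertainty is approximately the confinement size:
   Δx ≈ L = 4.010e-09 m

2. From ΔxΔp ≥ ℏ/2, the minimum momentum uncertainty is:
   Δp ≈ ℏ/(2L) = 1.315e-26 kg·m/s

3. The kinetic energy is approximately:
   KE ≈ (Δp)²/(2m) = (1.315e-26)²/(2 × 1.673e-27 kg)
   KE ≈ 5.169e-26 J = 322.601 neV

This is an order-of-magnitude estimate of the ground state energy.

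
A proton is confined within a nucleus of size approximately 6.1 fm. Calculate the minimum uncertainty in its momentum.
8.644 × 10^-21 kg·m/s

Using the Heisenberg uncertainty principle:
ΔxΔp ≥ ℏ/2

With Δx ≈ L = 6.100e-15 m (the confinement size):
Δp_min = ℏ/(2Δx)
Δp_min = (1.055e-34 J·s) / (2 × 6.100e-15 m)
Δp_min = 8.644e-21 kg·m/s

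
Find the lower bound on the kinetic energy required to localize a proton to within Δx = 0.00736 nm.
95.763 meV

Localizing a particle requires giving it sufficient momentum uncertainty:

1. From uncertainty principle: Δp ≥ ℏ/(2Δx)
   Δp_min = (1.055e-34 J·s) / (2 × 7.360e-12 m)
   Δp_min = 7.164e-24 kg·m/s

2. This momentum uncertainty corresponds to kinetic energy:
   KE ≈ (Δp)²/(2m) = (7.164e-24)²/(2 × 1.673e-27 kg)
   KE = 1.534e-20 J = 95.763 meV

Tighter localization requires more energy.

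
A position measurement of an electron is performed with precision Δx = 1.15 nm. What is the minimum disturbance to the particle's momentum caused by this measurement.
4.585 × 10^-26 kg·m/s

The uncertainty principle implies that measuring position disturbs momentum:
ΔxΔp ≥ ℏ/2

When we measure position with precision Δx, we necessarily introduce a momentum uncertainty:
Δp ≥ ℏ/(2Δx)
Δp_min = (1.055e-34 J·s) / (2 × 1.150e-09 m)
Δp_min = 4.585e-26 kg·m/s

The more precisely we measure position, the greater the momentum disturbance.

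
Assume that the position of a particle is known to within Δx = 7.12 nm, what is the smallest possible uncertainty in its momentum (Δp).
7.406 × 10^-27 kg·m/s

Using the Heisenberg uncertainty principle:
ΔxΔp ≥ ℏ/2

The minimum uncertainty in momentum is:
Δp_min = ℏ/(2Δx)
Δp_min = (1.055e-34 J·s) / (2 × 7.120e-09 m)
Δp_min = 7.406e-27 kg·m/s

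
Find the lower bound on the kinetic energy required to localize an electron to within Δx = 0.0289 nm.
11.404 eV

Localizing a particle requires giving it sufficient momentum uncertainty:

1. From uncertainty principle: Δp ≥ ℏ/(2Δx)
   Δp_min = (1.055e-34 J·s) / (2 × 2.890e-11 m)
   Δp_min = 1.825e-24 kg·m/s

2. This momentum uncertainty corresponds to kinetic energy:
   KE ≈ (Δp)²/(2m) = (1.825e-24)²/(2 × 9.109e-31 kg)
   KE = 1.827e-18 J = 11.404 eV

Tighter localization requires more energy.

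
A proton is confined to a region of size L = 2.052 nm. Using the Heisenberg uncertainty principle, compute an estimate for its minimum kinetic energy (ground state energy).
1.232 μeV

Using the uncertainty principle to estimate ground state energy:

1. The position uncertainty is approximately the confinement size:
   Δx ≈ L = 2.052e-09 m

2. From ΔxΔp ≥ ℏ/2, the minimum momentum uncertainty is:
   Δp ≈ ℏ/(2L) = 2.570e-26 kg·m/s

3. The kinetic energy is approximately:
   KE ≈ (Δp)²/(2m) = (2.570e-26)²/(2 × 1.673e-27 kg)
   KE ≈ 1.974e-25 J = 1.232 μeV

This is an order-of-magnitude estimate of the ground state energy.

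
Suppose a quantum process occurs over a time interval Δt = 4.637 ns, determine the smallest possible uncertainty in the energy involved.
70.974 neV

Using the energy-time uncertainty principle:
ΔEΔt ≥ ℏ/2

The minimum uncertainty in energy is:
ΔE_min = ℏ/(2Δt)
ΔE_min = (1.055e-34 J·s) / (2 × 4.637e-09 s)
ΔE_min = 1.137e-26 J = 70.974 neV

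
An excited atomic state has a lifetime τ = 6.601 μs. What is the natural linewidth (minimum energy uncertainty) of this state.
49.857 peV

Using the energy-time uncertainty principle:
ΔEΔt ≥ ℏ/2

The lifetime τ represents the time uncertainty Δt.
The natural linewidth (minimum energy uncertainty) is:

ΔE = ℏ/(2τ)
ΔE = (1.055e-34 J·s) / (2 × 6.601e-06 s)
ΔE = 7.988e-30 J = 49.857 peV

This natural linewidth limits the precision of spectroscopic measurements.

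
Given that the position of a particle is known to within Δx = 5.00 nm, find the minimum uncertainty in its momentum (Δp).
1.055 × 10^-26 kg·m/s

Using the Heisenberg uncertainty principle:
ΔxΔp ≥ ℏ/2

The minimum uncertainty in momentum is:
Δp_min = ℏ/(2Δx)
Δp_min = (1.055e-34 J·s) / (2 × 5.000e-09 m)
Δp_min = 1.055e-26 kg·m/s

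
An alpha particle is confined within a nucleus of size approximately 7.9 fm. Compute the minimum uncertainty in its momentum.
6.675 × 10^-21 kg·m/s

Using the Heisenberg uncertainty principle:
ΔxΔp ≥ ℏ/2

With Δx ≈ L = 7.900e-15 m (the confinement size):
Δp_min = ℏ/(2Δx)
Δp_min = (1.055e-34 J·s) / (2 × 7.900e-15 m)
Δp_min = 6.675e-21 kg·m/s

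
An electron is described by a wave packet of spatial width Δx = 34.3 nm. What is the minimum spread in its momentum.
1.537 × 10^-27 kg·m/s

For a wave packet, the spatial width Δx and momentum spread Δp are related by the uncertainty principle:
ΔxΔp ≥ ℏ/2

The minimum momentum spread is:
Δp_min = ℏ/(2Δx)
Δp_min = (1.055e-34 J·s) / (2 × 3.430e-08 m)
Δp_min = 1.537e-27 kg·m/s

A wave packet cannot have both a well-defined position and well-defined momentum.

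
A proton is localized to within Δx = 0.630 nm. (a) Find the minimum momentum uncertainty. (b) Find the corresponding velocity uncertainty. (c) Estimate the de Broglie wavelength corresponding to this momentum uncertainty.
(a) Δp_min = 8.370 × 10^-26 kg·m/s
(b) Δv_min = 50.039 m/s
(c) λ_dB = 7.917 nm

Step-by-step:

(a) From the uncertainty principle:
Δp_min = ℏ/(2Δx) = (1.055e-34 J·s)/(2 × 6.300e-10 m) = 8.370e-26 kg·m/s

(b) The velocity uncertainty:
Δv = Δp/m = (8.370e-26 kg·m/s)/(1.673e-27 kg) = 5.004e+01 m/s = 50.039 m/s

(c) The de Broglie wavelength for this momentum:
λ = h/p = (6.626e-34 J·s)/(8.370e-26 kg·m/s) = 7.917e-09 m = 7.917 nm

Note: The de Broglie wavelength is comparable to the localization size, as expected from wave-particle duality.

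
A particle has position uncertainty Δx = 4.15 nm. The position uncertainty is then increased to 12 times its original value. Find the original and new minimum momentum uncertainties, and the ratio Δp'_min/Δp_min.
Original Δp_min = 1.271 × 10^-26 kg·m/s; new Δp'_min = 1.059 × 10^-27 kg·m/s; ratio Δp'_min/Δp_min = 1/12.

From the uncertainty principle ΔxΔp ≥ ℏ/2, the minimum momentum uncertainty is Δp_min = ℏ/(2Δx).

Original (Δx = 4.15 nm = 4.150e-09 m):
Δp_min = (1.055e-34 J·s)/(2 × 4.150e-09 m) = 1.271e-26 kg·m/s

When Δx → 12Δx:
Δp'_min = ℏ/(2 × 12Δx) = (1/12) × ℏ/(2Δx) = (1/12) × Δp_min
Δp'_min = 1/12 × 1.271e-26 kg·m/s = 1.059e-27 kg·m/s

Since Δp_min ∝ 1/Δx, when Δx is increased to 12 times its original value, Δp_min decreases to 1/12 of its original value.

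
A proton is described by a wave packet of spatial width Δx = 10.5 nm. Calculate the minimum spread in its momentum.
5.022 × 10^-27 kg·m/s

For a wave packet, the spatial width Δx and momentum spread Δp are related by the uncertainty principle:
ΔxΔp ≥ ℏ/2

The minimum momentum spread is:
Δp_min = ℏ/(2Δx)
Δp_min = (1.055e-34 J·s) / (2 × 1.050e-08 m)
Δp_min = 5.022e-27 kg·m/s

A wave packet cannot have both a well-defined position and well-defined momentum.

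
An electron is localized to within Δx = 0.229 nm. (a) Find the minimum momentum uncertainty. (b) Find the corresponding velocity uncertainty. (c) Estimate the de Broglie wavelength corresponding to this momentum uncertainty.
(a) Δp_min = 2.303 × 10^-25 kg·m/s
(b) Δv_min = 252.768 km/s
(c) λ_dB = 2.878 nm

Step-by-step:

(a) From the uncertainty principle:
Δp_min = ℏ/(2Δx) = (1.055e-34 J·s)/(2 × 2.290e-10 m) = 2.303e-25 kg·m/s

(b) The velocity uncertainty:
Δv = Δp/m = (2.303e-25 kg·m/s)/(9.109e-31 kg) = 2.528e+05 m/s = 252.768 km/s

(c) The de Broglie wavelength for this momentum:
λ = h/p = (6.626e-34 J·s)/(2.303e-25 kg·m/s) = 2.878e-09 m = 2.878 nm

Note: The de Broglie wavelength is comparable to the localization size, as expected from wave-particle duality.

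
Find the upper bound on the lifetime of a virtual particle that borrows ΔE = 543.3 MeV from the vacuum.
6.058 × 10^-25 s

Using the energy-time uncertainty principle:
ΔEΔt ≥ ℏ/2

For a virtual particle borrowing energy ΔE, the maximum lifetime is:
Δt_max = ℏ/(2ΔE)

Converting energy:
ΔE = 543.3 MeV = 8.705e-11 J

Δt_max = (1.055e-34 J·s) / (2 × 8.705e-11 J)
Δt_max = 6.058e-25 s = 6.058 × 10^-25 s

Virtual particles with higher borrowed energy exist for shorter times.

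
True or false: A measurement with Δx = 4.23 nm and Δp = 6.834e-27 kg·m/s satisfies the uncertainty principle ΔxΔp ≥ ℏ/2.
No, it violates the uncertainty principle (impossible measurement).

Calculate the product ΔxΔp:
ΔxΔp = (4.230e-09 m) × (6.834e-27 kg·m/s)
ΔxΔp = 2.891e-35 J·s

Compare to the minimum allowed value ℏ/2:
ℏ/2 = 5.273e-35 J·s

Since ΔxΔp = 2.891e-35 J·s < 5.273e-35 J·s = ℏ/2,
the measurement violates the uncertainty principle.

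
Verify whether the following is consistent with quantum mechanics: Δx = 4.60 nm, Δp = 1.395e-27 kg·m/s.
No, it violates the uncertainty principle (impossible measurement).

Calculate the product ΔxΔp:
ΔxΔp = (4.600e-09 m) × (1.395e-27 kg·m/s)
ΔxΔp = 6.417e-36 J·s

Compare to the minimum allowed value ℏ/2:
ℏ/2 = 5.273e-35 J·s

Since ΔxΔp = 6.417e-36 J·s < 5.273e-35 J·s = ℏ/2,
the measurement violates the uncertainty principle.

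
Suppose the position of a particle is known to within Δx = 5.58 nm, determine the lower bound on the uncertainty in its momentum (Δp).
9.450 × 10^-27 kg·m/s

Using the Heisenberg uncertainty principle:
ΔxΔp ≥ ℏ/2

The minimum uncertainty in momentum is:
Δp_min = ℏ/(2Δx)
Δp_min = (1.055e-34 J·s) / (2 × 5.580e-09 m)
Δp_min = 9.450e-27 kg·m/s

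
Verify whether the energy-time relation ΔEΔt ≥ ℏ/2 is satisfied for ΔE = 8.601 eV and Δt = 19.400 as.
No, it violates the uncertainty relation.

Calculate the product ΔEΔt:
ΔE = 8.601 eV = 1.378e-18 J
ΔEΔt = (1.378e-18 J) × (1.940e-17 s)
ΔEΔt = 2.673e-35 J·s

Compare to the minimum allowed value ℏ/2:
ℏ/2 = 5.273e-35 J·s

Since ΔEΔt = 2.673e-35 J·s < 5.273e-35 J·s = ℏ/2,
this violates the uncertainty relation.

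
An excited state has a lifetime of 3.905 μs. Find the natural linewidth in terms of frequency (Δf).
20.378 kHz

Using the energy-time uncertainty principle and E = hf:
ΔEΔt ≥ ℏ/2
hΔf·Δt ≥ ℏ/2

The minimum frequency uncertainty is:
Δf = ℏ/(2hτ) = 1/(4πτ)
Δf = 1/(4π × 3.905e-06 s)
Δf = 2.038e+04 Hz = 20.378 kHz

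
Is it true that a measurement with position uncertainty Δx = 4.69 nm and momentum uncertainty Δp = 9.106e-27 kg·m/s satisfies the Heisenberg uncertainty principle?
No, it violates the uncertainty principle (impossible measurement).

Calculate the product ΔxΔp:
ΔxΔp = (4.690e-09 m) × (9.106e-27 kg·m/s)
ΔxΔp = 4.271e-35 J·s

Compare to the minimum allowed value ℏ/2:
ℏ/2 = 5.273e-35 J·s

Since ΔxΔp = 4.271e-35 J·s < 5.273e-35 J·s = ℏ/2,
the measurement violates the uncertainty principle.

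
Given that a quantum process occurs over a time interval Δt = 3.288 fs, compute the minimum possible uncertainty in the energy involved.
100.093 meV

Using the energy-time uncertainty principle:
ΔEΔt ≥ ℏ/2

The minimum uncertainty in energy is:
ΔE_min = ℏ/(2Δt)
ΔE_min = (1.055e-34 J·s) / (2 × 3.288e-15 s)
ΔE_min = 1.604e-20 J = 100.093 meV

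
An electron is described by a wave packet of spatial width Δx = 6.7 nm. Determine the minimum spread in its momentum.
7.870 × 10^-27 kg·m/s

For a wave packet, the spatial width Δx and momentum spread Δp are related by the uncertainty principle:
ΔxΔp ≥ ℏ/2

The minimum momentum spread is:
Δp_min = ℏ/(2Δx)
Δp_min = (1.055e-34 J·s) / (2 × 6.700e-09 m)
Δp_min = 7.870e-27 kg·m/s

A wave packet cannot have both a well-defined position and well-defined momentum.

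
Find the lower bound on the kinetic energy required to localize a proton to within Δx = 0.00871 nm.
68.378 meV

Localizing a particle requires giving it sufficient momentum uncertainty:

1. From uncertainty principle: Δp ≥ ℏ/(2Δx)
   Δp_min = (1.055e-34 J·s) / (2 × 8.710e-12 m)
   Δp_min = 6.054e-24 kg·m/s

2. This momentum uncertainty corresponds to kinetic energy:
   KE ≈ (Δp)²/(2m) = (6.054e-24)²/(2 × 1.673e-27 kg)
   KE = 1.096e-20 J = 68.378 meV

Tighter localization requires more energy.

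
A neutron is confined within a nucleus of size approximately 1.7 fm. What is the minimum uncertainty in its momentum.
3.102 × 10^-20 kg·m/s

Using the Heisenberg uncertainty principle:
ΔxΔp ≥ ℏ/2

With Δx ≈ L = 1.700e-15 m (the confinement size):
Δp_min = ℏ/(2Δx)
Δp_min = (1.055e-34 J·s) / (2 × 1.700e-15 m)
Δp_min = 3.102e-20 kg·m/s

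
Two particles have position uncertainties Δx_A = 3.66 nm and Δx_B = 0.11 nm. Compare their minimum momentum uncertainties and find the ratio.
Particle B has the larger minimum momentum uncertainty, by a factor of 33.27.

For each particle, the minimum momentum uncertainty is Δp_min = ℏ/(2Δx):

Particle A: Δp_A = ℏ/(2×3.660e-09 m) = 1.441e-26 kg·m/s
Particle B: Δp_B = ℏ/(2×1.100e-10 m) = 4.794e-25 kg·m/s

Ratio: Δp_B/Δp_A = 33.27

Since Δp_min ∝ 1/Δx, the particle with smaller position uncertainty (B) has larger momentum uncertainty.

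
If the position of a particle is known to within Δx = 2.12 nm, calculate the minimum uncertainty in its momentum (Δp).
2.487 × 10^-26 kg·m/s

Using the Heisenberg uncertainty principle:
ΔxΔp ≥ ℏ/2

The minimum uncertainty in momentum is:
Δp_min = ℏ/(2Δx)
Δp_min = (1.055e-34 J·s) / (2 × 2.120e-09 m)
Δp_min = 2.487e-26 kg·m/s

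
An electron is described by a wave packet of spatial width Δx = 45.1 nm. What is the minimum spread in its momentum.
1.169 × 10^-27 kg·m/s

For a wave packet, the spatial width Δx and momentum spread Δp are related by the uncertainty principle:
ΔxΔp ≥ ℏ/2

The minimum momentum spread is:
Δp_min = ℏ/(2Δx)
Δp_min = (1.055e-34 J·s) / (2 × 4.510e-08 m)
Δp_min = 1.169e-27 kg·m/s

A wave packet cannot have both a well-defined position and well-defined momentum.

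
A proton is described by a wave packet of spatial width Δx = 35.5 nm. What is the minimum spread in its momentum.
1.485 × 10^-27 kg·m/s

For a wave packet, the spatial width Δx and momentum spread Δp are related by the uncertainty principle:
ΔxΔp ≥ ℏ/2

The minimum momentum spread is:
Δp_min = ℏ/(2Δx)
Δp_min = (1.055e-34 J·s) / (2 × 3.550e-08 m)
Δp_min = 1.485e-27 kg·m/s

A wave packet cannot have both a well-defined position and well-defined momentum.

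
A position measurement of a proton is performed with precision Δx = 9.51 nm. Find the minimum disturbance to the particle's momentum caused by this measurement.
5.545 × 10^-27 kg·m/s

The uncertainty principle implies that measuring position disturbs momentum:
ΔxΔp ≥ ℏ/2

When we measure position with precision Δx, we necessarily introduce a momentum uncertainty:
Δp ≥ ℏ/(2Δx)
Δp_min = (1.055e-34 J·s) / (2 × 9.510e-09 m)
Δp_min = 5.545e-27 kg·m/s

The more precisely we measure position, the greater the momentum disturbance.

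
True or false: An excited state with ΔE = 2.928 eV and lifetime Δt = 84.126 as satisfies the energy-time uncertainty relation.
No, it violates the uncertainty relation.

Calculate the product ΔEΔt:
ΔE = 2.928 eV = 4.691e-19 J
ΔEΔt = (4.691e-19 J) × (8.413e-17 s)
ΔEΔt = 3.946e-35 J·s

Compare to the minimum allowed value ℏ/2:
ℏ/2 = 5.273e-35 J·s

Since ΔEΔt = 3.946e-35 J·s < 5.273e-35 J·s = ℏ/2,
this violates the uncertainty relation.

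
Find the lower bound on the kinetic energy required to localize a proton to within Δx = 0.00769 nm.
87.721 meV

Localizing a particle requires giving it sufficient momentum uncertainty:

1. From uncertainty principle: Δp ≥ ℏ/(2Δx)
   Δp_min = (1.055e-34 J·s) / (2 × 7.690e-12 m)
   Δp_min = 6.857e-24 kg·m/s

2. This momentum uncertainty corresponds to kinetic energy:
   KE ≈ (Δp)²/(2m) = (6.857e-24)²/(2 × 1.673e-27 kg)
   KE = 1.405e-20 J = 87.721 meV

Tighter localization requires more energy.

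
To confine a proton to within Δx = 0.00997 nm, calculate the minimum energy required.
52.187 meV

Localizing a particle requires giving it sufficient momentum uncertainty:

1. From uncertainty principle: Δp ≥ ℏ/(2Δx)
   Δp_min = (1.055e-34 J·s) / (2 × 9.970e-12 m)
   Δp_min = 5.289e-24 kg·m/s

2. This momentum uncertainty corresponds to kinetic energy:
   KE ≈ (Δp)²/(2m) = (5.289e-24)²/(2 × 1.673e-27 kg)
   KE = 8.361e-21 J = 52.187 meV

Tighter localization requires more energy.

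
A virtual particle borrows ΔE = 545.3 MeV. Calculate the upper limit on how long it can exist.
6.035 × 10^-25 s

Using the energy-time uncertainty principle:
ΔEΔt ≥ ℏ/2

For a virtual particle borrowing energy ΔE, the maximum lifetime is:
Δt_max = ℏ/(2ΔE)

Converting energy:
ΔE = 545.3 MeV = 8.737e-11 J

Δt_max = (1.055e-34 J·s) / (2 × 8.737e-11 J)
Δt_max = 6.035e-25 s = 6.035 × 10^-25 s

Virtual particles with higher borrowed energy exist for shorter times.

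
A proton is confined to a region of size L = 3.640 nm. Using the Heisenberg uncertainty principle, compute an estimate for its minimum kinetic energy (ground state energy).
391.518 neV

Using the uncertainty principle to estimate ground state energy:

1. The position uncertainty is approximately the confinement size:
   Δx ≈ L = 3.640e-09 m

2. From ΔxΔp ≥ ℏ/2, the minimum momentum uncertainty is:
   Δp ≈ ℏ/(2L) = 1.449e-26 kg·m/s

3. The kinetic energy is approximately:
   KE ≈ (Δp)²/(2m) = (1.449e-26)²/(2 × 1.673e-27 kg)
   KE ≈ 6.273e-26 J = 391.518 neV

This is an order-of-magnitude estimate of the ground state energy.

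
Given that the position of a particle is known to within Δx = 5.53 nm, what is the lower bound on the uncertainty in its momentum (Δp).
9.535 × 10^-27 kg·m/s

Using the Heisenberg uncertainty principle:
ΔxΔp ≥ ℏ/2

The minimum uncertainty in momentum is:
Δp_min = ℏ/(2Δx)
Δp_min = (1.055e-34 J·s) / (2 × 5.530e-09 m)
Δp_min = 9.535e-27 kg·m/s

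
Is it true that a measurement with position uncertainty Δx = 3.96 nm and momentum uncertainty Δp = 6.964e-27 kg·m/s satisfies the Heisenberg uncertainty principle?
No, it violates the uncertainty principle (impossible measurement).

Calculate the product ΔxΔp:
ΔxΔp = (3.960e-09 m) × (6.964e-27 kg·m/s)
ΔxΔp = 2.758e-35 J·s

Compare to the minimum allowed value ℏ/2:
ℏ/2 = 5.273e-35 J·s

Since ΔxΔp = 2.758e-35 J·s < 5.273e-35 J·s = ℏ/2,
the measurement violates the uncertainty principle.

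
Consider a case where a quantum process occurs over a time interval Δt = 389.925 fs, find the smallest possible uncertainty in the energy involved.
844.024 μeV

Using the energy-time uncertainty principle:
ΔEΔt ≥ ℏ/2

The minimum uncertainty in energy is:
ΔE_min = ℏ/(2Δt)
ΔE_min = (1.055e-34 J·s) / (2 × 3.899e-13 s)
ΔE_min = 1.352e-22 J = 844.024 μeV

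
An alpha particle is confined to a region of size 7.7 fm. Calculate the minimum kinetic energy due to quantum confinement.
22.024 keV

Using the uncertainty principle:

1. Position uncertainty: Δx ≈ 7.700e-15 m
2. Minimum momentum uncertainty: Δp = ℏ/(2Δx) = 6.848e-21 kg·m/s
3. Minimum kinetic energy:
   KE = (Δp)²/(2m) = (6.848e-21)²/(2 × 6.645e-27 kg)
   KE = 3.529e-15 J = 22.024 keV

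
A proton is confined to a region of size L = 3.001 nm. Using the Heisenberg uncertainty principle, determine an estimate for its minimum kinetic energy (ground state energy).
576.000 neV

Using the uncertainty principle to estimate ground state energy:

1. The position uncertainty is approximately the confinement size:
   Δx ≈ L = 3.001e-09 m

2. From ΔxΔp ≥ ℏ/2, the minimum momentum uncertainty is:
   Δp ≈ ℏ/(2L) = 1.757e-26 kg·m/s

3. The kinetic energy is approximately:
   KE ≈ (Δp)²/(2m) = (1.757e-26)²/(2 × 1.673e-27 kg)
   KE ≈ 9.229e-26 J = 576.000 neV

This is an order-of-magnitude estimate of the ground state energy.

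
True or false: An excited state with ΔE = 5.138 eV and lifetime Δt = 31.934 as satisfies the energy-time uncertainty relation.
No, it violates the uncertainty relation.

Calculate the product ΔEΔt:
ΔE = 5.138 eV = 8.232e-19 J
ΔEΔt = (8.232e-19 J) × (3.193e-17 s)
ΔEΔt = 2.629e-35 J·s

Compare to the minimum allowed value ℏ/2:
ℏ/2 = 5.273e-35 J·s

Since ΔEΔt = 2.629e-35 J·s < 5.273e-35 J·s = ℏ/2,
this violates the uncertainty relation.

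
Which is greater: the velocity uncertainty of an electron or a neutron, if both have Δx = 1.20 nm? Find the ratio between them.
The electron has the larger minimum velocity uncertainty, by a ratio of 1838.7.

For both particles, Δp_min = ℏ/(2Δx) = 4.394e-26 kg·m/s (same for both).

The velocity uncertainty is Δv = Δp/m:
- electron: Δv = 4.394e-26 / 9.109e-31 = 4.824e+04 m/s = 48.237 km/s
- neutron: Δv = 4.394e-26 / 1.675e-27 = 2.623e+01 m/s = 26.234 m/s

Ratio: 4.824e+04 / 2.623e+01 = 1838.7

The lighter particle has larger velocity uncertainty because Δv ∝ 1/m.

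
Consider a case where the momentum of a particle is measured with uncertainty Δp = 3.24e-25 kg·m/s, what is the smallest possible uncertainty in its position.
162.743 pm

Using the Heisenberg uncertainty principle:
ΔxΔp ≥ ℏ/2

The minimum uncertainty in position is:
Δx_min = ℏ/(2Δp)
Δx_min = (1.055e-34 J·s) / (2 × 3.240e-25 kg·m/s)
Δx_min = 1.627e-10 m = 162.743 pm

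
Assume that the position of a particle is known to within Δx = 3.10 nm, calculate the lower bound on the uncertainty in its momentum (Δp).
1.701 × 10^-26 kg·m/s

Using the Heisenberg uncertainty principle:
ΔxΔp ≥ ℏ/2

The minimum uncertainty in momentum is:
Δp_min = ℏ/(2Δx)
Δp_min = (1.055e-34 J·s) / (2 × 3.100e-09 m)
Δp_min = 1.701e-26 kg·m/s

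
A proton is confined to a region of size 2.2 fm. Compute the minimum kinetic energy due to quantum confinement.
1.072 MeV

Using the uncertainty principle:

1. Position uncertainty: Δx ≈ 2.200e-15 m
2. Minimum momentum uncertainty: Δp = ℏ/(2Δx) = 2.397e-20 kg·m/s
3. Minimum kinetic energy:
   KE = (Δp)²/(2m) = (2.397e-20)²/(2 × 1.673e-27 kg)
   KE = 1.717e-13 J = 1.072 MeV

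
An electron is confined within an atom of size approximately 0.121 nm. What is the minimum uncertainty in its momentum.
4.358 × 10^-25 kg·m/s

Using the Heisenberg uncertainty principle:
ΔxΔp ≥ ℏ/2

With Δx ≈ L = 1.210e-10 m (the confinement size):
Δp_min = ℏ/(2Δx)
Δp_min = (1.055e-34 J·s) / (2 × 1.210e-10 m)
Δp_min = 4.358e-25 kg·m/s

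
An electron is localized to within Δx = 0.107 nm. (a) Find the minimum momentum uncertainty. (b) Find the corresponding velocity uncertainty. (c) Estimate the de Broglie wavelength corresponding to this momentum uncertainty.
(a) Δp_min = 4.928 × 10^-25 kg·m/s
(b) Δv_min = 540.970 km/s
(c) λ_dB = 1.345 nm

Step-by-step:

(a) From the uncertainty principle:
Δp_min = ℏ/(2Δx) = (1.055e-34 J·s)/(2 × 1.070e-10 m) = 4.928e-25 kg·m/s

(b) The velocity uncertainty:
Δv = Δp/m = (4.928e-25 kg·m/s)/(9.109e-31 kg) = 5.410e+05 m/s = 540.970 km/s

(c) The de Broglie wavelength for this momentum:
λ = h/p = (6.626e-34 J·s)/(4.928e-25 kg·m/s) = 1.345e-09 m = 1.345 nm

Note: The de Broglie wavelength is comparable to the localization size, as expected from wave-particle duality.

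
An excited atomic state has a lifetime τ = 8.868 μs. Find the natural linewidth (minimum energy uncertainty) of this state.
37.112 peV

Using the energy-time uncertainty principle:
ΔEΔt ≥ ℏ/2

The lifetime τ represents the time uncertainty Δt.
The natural linewidth (minimum energy uncertainty) is:

ΔE = ℏ/(2τ)
ΔE = (1.055e-34 J·s) / (2 × 8.868e-06 s)
ΔE = 5.946e-30 J = 37.112 peV

This natural linewidth limits the precision of spectroscopic measurements.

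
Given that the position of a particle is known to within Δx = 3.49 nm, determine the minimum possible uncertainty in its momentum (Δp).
1.511 × 10^-26 kg·m/s

Using the Heisenberg uncertainty principle:
ΔxΔp ≥ ℏ/2

The minimum uncertainty in momentum is:
Δp_min = ℏ/(2Δx)
Δp_min = (1.055e-34 J·s) / (2 × 3.490e-09 m)
Δp_min = 1.511e-26 kg·m/s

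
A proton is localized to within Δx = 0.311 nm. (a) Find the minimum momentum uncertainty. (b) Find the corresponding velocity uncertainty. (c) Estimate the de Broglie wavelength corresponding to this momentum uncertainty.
(a) Δp_min = 1.695 × 10^-25 kg·m/s
(b) Δv_min = 101.365 m/s
(c) λ_dB = 3.908 nm

Step-by-step:

(a) From the uncertainty principle:
Δp_min = ℏ/(2Δx) = (1.055e-34 J·s)/(2 × 3.110e-10 m) = 1.695e-25 kg·m/s

(b) The velocity uncertainty:
Δv = Δp/m = (1.695e-25 kg·m/s)/(1.673e-27 kg) = 1.014e+02 m/s = 101.365 m/s

(c) The de Broglie wavelength for this momentum:
λ = h/p = (6.626e-34 J·s)/(1.695e-25 kg·m/s) = 3.908e-09 m = 3.908 nm

Note: The de Broglie wavelength is comparable to the localization size, as expected from wave-particle duality.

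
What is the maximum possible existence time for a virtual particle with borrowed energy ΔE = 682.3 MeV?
4.823 × 10^-25 s

Using the energy-time uncertainty principle:
ΔEΔt ≥ ℏ/2

For a virtual particle borrowing energy ΔE, the maximum lifetime is:
Δt_max = ℏ/(2ΔE)

Converting energy:
ΔE = 682.3 MeV = 1.093e-10 J

Δt_max = (1.055e-34 J·s) / (2 × 1.093e-10 J)
Δt_max = 4.823e-25 s = 4.823 × 10^-25 s

Virtual particles with higher borrowed energy exist for shorter times.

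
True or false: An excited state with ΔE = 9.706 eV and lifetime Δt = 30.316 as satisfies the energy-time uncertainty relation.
No, it violates the uncertainty relation.

Calculate the product ΔEΔt:
ΔE = 9.706 eV = 1.555e-18 J
ΔEΔt = (1.555e-18 J) × (3.032e-17 s)
ΔEΔt = 4.714e-35 J·s

Compare to the minimum allowed value ℏ/2:
ℏ/2 = 5.273e-35 J·s

Since ΔEΔt = 4.714e-35 J·s < 5.273e-35 J·s = ℏ/2,
this violates the uncertainty relation.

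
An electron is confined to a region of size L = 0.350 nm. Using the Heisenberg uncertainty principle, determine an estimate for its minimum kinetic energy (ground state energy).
77.755 meV

Using the uncertainty principle to estimate ground state energy:

1. The position uncertainty is approximately the confinement size:
   Δx ≈ L = 3.500e-10 m

2. From ΔxΔp ≥ ℏ/2, the minimum momentum uncertainty is:
   Δp ≈ ℏ/(2L) = 1.507e-25 kg·m/s

3. The kinetic energy is approximately:
   KE ≈ (Δp)²/(2m) = (1.507e-25)²/(2 × 9.109e-31 kg)
   KE ≈ 1.246e-20 J = 77.755 meV

This is an order-of-magnitude estimate of the ground state energy.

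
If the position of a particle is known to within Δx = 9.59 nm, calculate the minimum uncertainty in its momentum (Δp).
5.498 × 10^-27 kg·m/s

Using the Heisenberg uncertainty principle:
ΔxΔp ≥ ℏ/2

The minimum uncertainty in momentum is:
Δp_min = ℏ/(2Δx)
Δp_min = (1.055e-34 J·s) / (2 × 9.590e-09 m)
Δp_min = 5.498e-27 kg·m/s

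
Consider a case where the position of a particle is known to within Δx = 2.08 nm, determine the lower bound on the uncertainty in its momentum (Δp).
2.535 × 10^-26 kg·m/s

Using the Heisenberg uncertainty principle:
ΔxΔp ≥ ℏ/2

The minimum uncertainty in momentum is:
Δp_min = ℏ/(2Δx)
Δp_min = (1.055e-34 J·s) / (2 × 2.080e-09 m)
Δp_min = 2.535e-26 kg·m/s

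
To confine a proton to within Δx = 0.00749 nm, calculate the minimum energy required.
92.468 meV

Localizing a particle requires giving it sufficient momentum uncertainty:

1. From uncertainty principle: Δp ≥ ℏ/(2Δx)
   Δp_min = (1.055e-34 J·s) / (2 × 7.490e-12 m)
   Δp_min = 7.040e-24 kg·m/s

2. This momentum uncertainty corresponds to kinetic energy:
   KE ≈ (Δp)²/(2m) = (7.040e-24)²/(2 × 1.673e-27 kg)
   KE = 1.481e-20 J = 92.468 meV

Tighter localization requires more energy.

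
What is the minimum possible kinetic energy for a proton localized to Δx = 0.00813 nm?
78.483 meV

Localizing a particle requires giving it sufficient momentum uncertainty:

1. From uncertainty principle: Δp ≥ ℏ/(2Δx)
   Δp_min = (1.055e-34 J·s) / (2 × 8.130e-12 m)
   Δp_min = 6.486e-24 kg·m/s

2. This momentum uncertainty corresponds to kinetic energy:
   KE ≈ (Δp)²/(2m) = (6.486e-24)²/(2 × 1.673e-27 kg)
   KE = 1.257e-20 J = 78.483 meV

Tighter localization requires more energy.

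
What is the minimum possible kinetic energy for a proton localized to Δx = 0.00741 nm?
94.475 meV

Localizing a particle requires giving it sufficient momentum uncertainty:

1. From uncertainty principle: Δp ≥ ℏ/(2Δx)
   Δp_min = (1.055e-34 J·s) / (2 × 7.410e-12 m)
   Δp_min = 7.116e-24 kg·m/s

2. This momentum uncertainty corresponds to kinetic energy:
   KE ≈ (Δp)²/(2m) = (7.116e-24)²/(2 × 1.673e-27 kg)
   KE = 1.514e-20 J = 94.475 meV

Tighter localization requires more energy.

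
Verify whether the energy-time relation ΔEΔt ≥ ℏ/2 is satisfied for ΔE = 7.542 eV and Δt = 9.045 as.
No, it violates the uncertainty relation.

Calculate the product ΔEΔt:
ΔE = 7.542 eV = 1.208e-18 J
ΔEΔt = (1.208e-18 J) × (9.045e-18 s)
ΔEΔt = 1.093e-35 J·s

Compare to the minimum allowed value ℏ/2:
ℏ/2 = 5.273e-35 J·s

Since ΔEΔt = 1.093e-35 J·s < 5.273e-35 J·s = ℏ/2,
this violates the uncertainty relation.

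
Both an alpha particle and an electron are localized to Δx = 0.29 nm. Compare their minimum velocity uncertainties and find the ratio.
The electron has the larger minimum velocity uncertainty, by a ratio of 7294.3.

For both particles, Δp_min = ℏ/(2Δx) = 1.818e-25 kg·m/s (same for both).

The velocity uncertainty is Δv = Δp/m:
- alpha particle: Δv = 1.818e-25 / 6.645e-27 = 2.736e+01 m/s = 27.364 m/s
- electron: Δv = 1.818e-25 / 9.109e-31 = 1.996e+05 m/s = 199.599 km/s

Ratio: 1.996e+05 / 2.736e+01 = 7294.3

The lighter particle has larger velocity uncertainty because Δv ∝ 1/m.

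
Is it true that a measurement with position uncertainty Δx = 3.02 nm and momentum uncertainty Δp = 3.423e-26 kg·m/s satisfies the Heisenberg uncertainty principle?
Yes, it satisfies the uncertainty principle.

Calculate the product ΔxΔp:
ΔxΔp = (3.020e-09 m) × (3.423e-26 kg·m/s)
ΔxΔp = 1.034e-34 J·s

Compare to the minimum allowed value ℏ/2:
ℏ/2 = 5.273e-35 J·s

Since ΔxΔp = 1.034e-34 J·s ≥ 5.273e-35 J·s = ℏ/2,
the measurement satisfies the uncertainty principle.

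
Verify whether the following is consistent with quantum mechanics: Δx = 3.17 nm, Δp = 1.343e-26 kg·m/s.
No, it violates the uncertainty principle (impossible measurement).

Calculate the product ΔxΔp:
ΔxΔp = (3.170e-09 m) × (1.343e-26 kg·m/s)
ΔxΔp = 4.257e-35 J·s

Compare to the minimum allowed value ℏ/2:
ℏ/2 = 5.273e-35 J·s

Since ΔxΔp = 4.257e-35 J·s < 5.273e-35 J·s = ℏ/2,
the measurement violates the uncertainty principle.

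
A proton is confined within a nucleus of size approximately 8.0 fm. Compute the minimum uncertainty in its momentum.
6.591 × 10^-21 kg·m/s

Using the Heisenberg uncertainty principle:
ΔxΔp ≥ ℏ/2

With Δx ≈ L = 8.000e-15 m (the confinement size):
Δp_min = ℏ/(2Δx)
Δp_min = (1.055e-34 J·s) / (2 × 8.000e-15 m)
Δp_min = 6.591e-21 kg·m/s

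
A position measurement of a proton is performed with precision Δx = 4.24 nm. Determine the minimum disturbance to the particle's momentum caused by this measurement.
1.244 × 10^-26 kg·m/s

The uncertainty principle implies that measuring position disturbs momentum:
ΔxΔp ≥ ℏ/2

When we measure position with precision Δx, we necessarily introduce a momentum uncertainty:
Δp ≥ ℏ/(2Δx)
Δp_min = (1.055e-34 J·s) / (2 × 4.240e-09 m)
Δp_min = 1.244e-26 kg·m/s

The more precisely we measure position, the greater the momentum disturbance.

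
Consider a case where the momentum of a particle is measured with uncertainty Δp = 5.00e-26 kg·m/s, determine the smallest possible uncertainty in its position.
1.055 nm

Using the Heisenberg uncertainty principle:
ΔxΔp ≥ ℏ/2

The minimum uncertainty in position is:
Δx_min = ℏ/(2Δp)
Δx_min = (1.055e-34 J·s) / (2 × 5.000e-26 kg·m/s)
Δx_min = 1.055e-09 m = 1.055 nm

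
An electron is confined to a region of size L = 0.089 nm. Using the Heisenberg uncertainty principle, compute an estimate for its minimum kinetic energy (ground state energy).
1.202 eV

Using the uncertainty principle to estimate ground state energy:

1. The position uncertainty is approximately the confinement size:
   Δx ≈ L = 8.900e-11 m

2. From ΔxΔp ≥ ℏ/2, the minimum momentum uncertainty is:
   Δp ≈ ℏ/(2L) = 5.925e-25 kg·m/s

3. The kinetic energy is approximately:
   KE ≈ (Δp)²/(2m) = (5.925e-25)²/(2 × 9.109e-31 kg)
   KE ≈ 1.927e-19 J = 1.202 eV

This is an order-of-magnitude estimate of the ground state energy.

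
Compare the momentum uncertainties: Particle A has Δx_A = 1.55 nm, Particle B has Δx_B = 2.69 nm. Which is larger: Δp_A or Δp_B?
Particle A has the larger minimum momentum uncertainty, by a factor of 1.74.

For each particle, the minimum momentum uncertainty is Δp_min = ℏ/(2Δx):

Particle A: Δp_A = ℏ/(2×1.550e-09 m) = 3.402e-26 kg·m/s
Particle B: Δp_B = ℏ/(2×2.690e-09 m) = 1.960e-26 kg·m/s

Ratio: Δp_A/Δp_B = 1.74

Since Δp_min ∝ 1/Δx, the particle with smaller position uncertainty (A) has larger momentum uncertainty.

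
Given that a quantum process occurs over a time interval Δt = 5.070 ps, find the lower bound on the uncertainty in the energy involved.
64.912 μeV

Using the energy-time uncertainty principle:
ΔEΔt ≥ ℏ/2

The minimum uncertainty in energy is:
ΔE_min = ℏ/(2Δt)
ΔE_min = (1.055e-34 J·s) / (2 × 5.070e-12 s)
ΔE_min = 1.040e-23 J = 64.912 μeV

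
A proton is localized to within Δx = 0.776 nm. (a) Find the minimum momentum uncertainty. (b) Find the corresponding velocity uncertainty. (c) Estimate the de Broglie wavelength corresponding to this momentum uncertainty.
(a) Δp_min = 6.795 × 10^-26 kg·m/s
(b) Δv_min = 40.624 m/s
(c) λ_dB = 9.752 nm

Step-by-step:

(a) From the uncertainty principle:
Δp_min = ℏ/(2Δx) = (1.055e-34 J·s)/(2 × 7.760e-10 m) = 6.795e-26 kg·m/s

(b) The velocity uncertainty:
Δv = Δp/m = (6.795e-26 kg·m/s)/(1.673e-27 kg) = 4.062e+01 m/s = 40.624 m/s

(c) The de Broglie wavelength for this momentum:
λ = h/p = (6.626e-34 J·s)/(6.795e-26 kg·m/s) = 9.752e-09 m = 9.752 nm

Note: The de Broglie wavelength is comparable to the localization size, as expected from wave-particle duality.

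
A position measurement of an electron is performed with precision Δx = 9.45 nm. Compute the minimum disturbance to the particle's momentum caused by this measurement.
5.580 × 10^-27 kg·m/s

The uncertainty principle implies that measuring position disturbs momentum:
ΔxΔp ≥ ℏ/2

When we measure position with precision Δx, we necessarily introduce a momentum uncertainty:
Δp ≥ ℏ/(2Δx)
Δp_min = (1.055e-34 J·s) / (2 × 9.450e-09 m)
Δp_min = 5.580e-27 kg·m/s

The more precisely we measure position, the greater the momentum disturbance.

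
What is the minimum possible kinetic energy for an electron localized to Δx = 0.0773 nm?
1.594 eV

Localizing a particle requires giving it sufficient momentum uncertainty:

1. From uncertainty principle: Δp ≥ ℏ/(2Δx)
   Δp_min = (1.055e-34 J·s) / (2 × 7.730e-11 m)
   Δp_min = 6.821e-25 kg·m/s

2. This momentum uncertainty corresponds to kinetic energy:
   KE ≈ (Δp)²/(2m) = (6.821e-25)²/(2 × 9.109e-31 kg)
   KE = 2.554e-19 J = 1.594 eV

Tighter localization requires more energy.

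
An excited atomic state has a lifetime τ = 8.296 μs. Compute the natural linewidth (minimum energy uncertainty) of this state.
39.670 peV

Using the energy-time uncertainty principle:
ΔEΔt ≥ ℏ/2

The lifetime τ represents the time uncertainty Δt.
The natural linewidth (minimum energy uncertainty) is:

ΔE = ℏ/(2τ)
ΔE = (1.055e-34 J·s) / (2 × 8.296e-06 s)
ΔE = 6.356e-30 J = 39.670 peV

This natural linewidth limits the precision of spectroscopic measurements.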